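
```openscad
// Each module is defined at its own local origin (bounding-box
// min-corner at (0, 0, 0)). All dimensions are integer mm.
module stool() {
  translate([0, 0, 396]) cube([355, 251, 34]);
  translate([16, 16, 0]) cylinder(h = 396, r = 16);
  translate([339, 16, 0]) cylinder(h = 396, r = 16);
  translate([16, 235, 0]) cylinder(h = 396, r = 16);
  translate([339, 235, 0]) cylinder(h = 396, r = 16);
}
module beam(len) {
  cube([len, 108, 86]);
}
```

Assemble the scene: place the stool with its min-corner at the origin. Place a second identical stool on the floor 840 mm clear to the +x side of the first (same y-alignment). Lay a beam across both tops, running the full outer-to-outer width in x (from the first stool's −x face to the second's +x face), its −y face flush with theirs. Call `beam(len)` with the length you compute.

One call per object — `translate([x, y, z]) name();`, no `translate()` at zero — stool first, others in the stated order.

stool();
translate([1195, 0, 0]) stool();
translate([0, 0, 430]) beam(1550);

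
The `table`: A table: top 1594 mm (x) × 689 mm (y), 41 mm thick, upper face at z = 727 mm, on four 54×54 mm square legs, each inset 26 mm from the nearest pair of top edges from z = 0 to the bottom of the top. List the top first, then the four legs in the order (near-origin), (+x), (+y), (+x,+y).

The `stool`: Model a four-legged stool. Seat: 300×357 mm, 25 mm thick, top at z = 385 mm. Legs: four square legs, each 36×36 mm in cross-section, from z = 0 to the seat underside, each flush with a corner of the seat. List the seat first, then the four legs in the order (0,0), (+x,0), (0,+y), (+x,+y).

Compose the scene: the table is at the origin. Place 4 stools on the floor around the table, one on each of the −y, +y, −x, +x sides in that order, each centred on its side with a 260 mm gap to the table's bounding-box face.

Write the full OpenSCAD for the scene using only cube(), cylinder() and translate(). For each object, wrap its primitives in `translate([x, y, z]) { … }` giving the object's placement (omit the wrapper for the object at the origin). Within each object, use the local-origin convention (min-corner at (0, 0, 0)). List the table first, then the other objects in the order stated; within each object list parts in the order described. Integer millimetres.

translate([0, 0, 686]) cube([1594, 689, 41]);
translate([26, 26, 0]) cube([54, 54, 686]);
translate([1514, 26, 0]) cube([54, 54, 686]);
translate([26, 609, 0]) cube([54, 54, 686]);
translate([1514, 609, 0]) cube([54, 54, 686]);
translate([647, -617, 0]) {
  translate([0, 0, 360]) cube([300, 357, 25]);
  cube([36, 36, 360]);
  translate([264, 0, 0]) cube([36, 36, 360]);
  translate([0, 321, 0]) cube([36, 36, 360]);
  translate([264, 321, 0]) cube([36, 36, 360]);
}
translate([647, 949, 0]) {
  translate([0, 0, 360]) cube([300, 357, 25]);
  cube([36, 36, 360]);
  translate([264, 0, 0]) cube([36, 36, 360]);
  translate([0, 321, 0]) cube([36, 36, 360]);
  translate([264, 321, 0]) cube([36, 36, 360]);
}
translate([-560, 166, 0]) {
  translate([0, 0, 360]) cube([300, 357, 25]);
  cube([36, 36, 360]);
  translate([264, 0, 0]) cube([36, 36, 360]);
  translate([0, 321, 0]) cube([36, 36, 360]);
  translate([264, 321, 0]) cube([36, 36, 360]);
}
translate([1854, 166, 0]) {
  translate([0, 0, 360]) cube([300, 357, 25]);
  cube([36, 36, 360]);
  translate([264, 0, 0]) cube([36, 36, 360]);
  translate([0, 321, 0]) cube([36, 36, 360]);
  translate([264, 321, 0]) cube([36, 36, 360]);
}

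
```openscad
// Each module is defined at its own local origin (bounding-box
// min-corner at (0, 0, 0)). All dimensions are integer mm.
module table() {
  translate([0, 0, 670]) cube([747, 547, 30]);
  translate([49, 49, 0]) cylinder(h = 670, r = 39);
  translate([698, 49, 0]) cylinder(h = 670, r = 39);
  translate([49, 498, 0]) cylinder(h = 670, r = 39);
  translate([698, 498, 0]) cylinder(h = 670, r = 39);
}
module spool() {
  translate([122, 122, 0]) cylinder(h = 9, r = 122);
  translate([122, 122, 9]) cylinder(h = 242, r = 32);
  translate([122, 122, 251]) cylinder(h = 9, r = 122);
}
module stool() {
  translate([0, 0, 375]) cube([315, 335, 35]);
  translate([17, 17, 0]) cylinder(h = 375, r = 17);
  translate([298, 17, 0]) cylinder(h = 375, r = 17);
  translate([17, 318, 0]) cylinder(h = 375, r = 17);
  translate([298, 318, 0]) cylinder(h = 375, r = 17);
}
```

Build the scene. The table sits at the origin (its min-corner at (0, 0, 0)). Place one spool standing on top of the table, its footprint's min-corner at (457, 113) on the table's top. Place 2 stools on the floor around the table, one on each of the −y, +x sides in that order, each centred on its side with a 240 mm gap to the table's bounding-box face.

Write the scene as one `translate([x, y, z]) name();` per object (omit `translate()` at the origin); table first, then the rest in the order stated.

table();
translate([457, 113, 700]) spool();
translate([216, -575, 0]) stool();
translate([987, 106, 0]) stool();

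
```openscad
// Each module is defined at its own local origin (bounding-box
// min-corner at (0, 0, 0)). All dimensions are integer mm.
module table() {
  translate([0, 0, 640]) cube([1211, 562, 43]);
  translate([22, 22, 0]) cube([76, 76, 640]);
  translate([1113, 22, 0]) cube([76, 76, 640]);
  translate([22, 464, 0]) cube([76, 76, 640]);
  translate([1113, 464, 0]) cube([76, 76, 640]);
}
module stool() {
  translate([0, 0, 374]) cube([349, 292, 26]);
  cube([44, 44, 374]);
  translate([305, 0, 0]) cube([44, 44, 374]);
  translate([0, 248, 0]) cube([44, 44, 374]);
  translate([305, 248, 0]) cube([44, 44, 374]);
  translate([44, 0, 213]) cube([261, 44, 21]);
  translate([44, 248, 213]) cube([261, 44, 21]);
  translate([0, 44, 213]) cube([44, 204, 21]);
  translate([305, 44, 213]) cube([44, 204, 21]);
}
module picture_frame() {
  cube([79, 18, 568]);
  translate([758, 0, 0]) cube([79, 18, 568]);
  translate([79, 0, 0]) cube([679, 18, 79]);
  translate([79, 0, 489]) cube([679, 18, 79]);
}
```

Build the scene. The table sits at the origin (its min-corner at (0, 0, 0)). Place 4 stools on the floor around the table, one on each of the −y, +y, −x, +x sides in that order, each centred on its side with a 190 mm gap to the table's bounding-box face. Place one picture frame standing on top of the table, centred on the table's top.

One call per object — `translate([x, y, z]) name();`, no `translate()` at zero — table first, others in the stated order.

table();
translate([431, -482, 0]) stool();
translate([431, 752, 0]) stool();
translate([-539, 135, 0]) stool();
translate([1401, 135, 0]) stool();
translate([187, 272, 683]) picture_frame();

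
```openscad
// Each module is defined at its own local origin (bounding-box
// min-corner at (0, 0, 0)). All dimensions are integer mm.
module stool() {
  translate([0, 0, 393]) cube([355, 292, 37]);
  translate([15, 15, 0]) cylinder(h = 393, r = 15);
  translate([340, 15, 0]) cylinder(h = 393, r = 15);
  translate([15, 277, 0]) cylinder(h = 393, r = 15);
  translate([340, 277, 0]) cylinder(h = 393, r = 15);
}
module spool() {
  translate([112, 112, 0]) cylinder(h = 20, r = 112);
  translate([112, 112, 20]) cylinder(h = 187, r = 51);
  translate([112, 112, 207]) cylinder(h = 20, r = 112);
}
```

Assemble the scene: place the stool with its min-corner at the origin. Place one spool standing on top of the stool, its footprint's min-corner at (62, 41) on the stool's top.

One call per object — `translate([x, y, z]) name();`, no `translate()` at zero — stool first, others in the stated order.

stool();
translate([62, 41, 430]) spool();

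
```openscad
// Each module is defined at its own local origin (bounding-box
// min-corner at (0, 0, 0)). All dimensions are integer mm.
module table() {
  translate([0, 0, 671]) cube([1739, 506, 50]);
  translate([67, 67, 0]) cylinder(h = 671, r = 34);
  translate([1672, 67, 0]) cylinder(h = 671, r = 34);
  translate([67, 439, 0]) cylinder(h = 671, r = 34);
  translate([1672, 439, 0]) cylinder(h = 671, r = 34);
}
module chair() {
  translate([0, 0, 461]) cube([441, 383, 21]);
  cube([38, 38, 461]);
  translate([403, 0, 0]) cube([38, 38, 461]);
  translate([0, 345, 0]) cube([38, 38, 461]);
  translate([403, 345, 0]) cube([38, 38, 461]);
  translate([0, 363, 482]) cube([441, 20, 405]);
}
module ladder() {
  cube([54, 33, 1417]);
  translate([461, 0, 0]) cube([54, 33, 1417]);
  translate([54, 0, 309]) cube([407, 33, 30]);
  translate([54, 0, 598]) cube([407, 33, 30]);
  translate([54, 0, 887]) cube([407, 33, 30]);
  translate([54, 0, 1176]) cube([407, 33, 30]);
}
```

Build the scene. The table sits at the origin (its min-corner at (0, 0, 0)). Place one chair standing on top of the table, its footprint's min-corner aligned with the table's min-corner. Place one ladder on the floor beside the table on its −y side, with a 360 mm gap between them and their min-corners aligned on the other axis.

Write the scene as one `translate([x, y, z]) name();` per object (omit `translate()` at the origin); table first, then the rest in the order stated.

table();
translate([0, 0, 721]) chair();
translate([0, -393, 0]) ladder();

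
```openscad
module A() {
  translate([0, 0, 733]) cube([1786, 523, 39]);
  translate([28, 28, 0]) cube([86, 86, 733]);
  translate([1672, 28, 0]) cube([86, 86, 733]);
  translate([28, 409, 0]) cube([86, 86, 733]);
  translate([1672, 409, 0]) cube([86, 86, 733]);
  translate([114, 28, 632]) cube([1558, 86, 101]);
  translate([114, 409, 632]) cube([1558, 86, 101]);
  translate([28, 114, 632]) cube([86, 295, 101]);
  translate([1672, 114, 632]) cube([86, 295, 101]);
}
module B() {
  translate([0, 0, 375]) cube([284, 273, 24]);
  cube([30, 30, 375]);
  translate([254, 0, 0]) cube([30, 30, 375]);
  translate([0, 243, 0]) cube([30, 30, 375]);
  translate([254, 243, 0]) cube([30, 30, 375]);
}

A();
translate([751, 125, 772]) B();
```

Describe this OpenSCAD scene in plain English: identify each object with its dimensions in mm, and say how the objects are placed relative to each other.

A is a table: top 1786 mm (x) × 523 mm (y), 39 mm thick, upper face at z = 772 mm, on four 86×86 mm square legs, each inset 28 mm from the nearest pair of top edges, running from z = 0 to the bottom of the top. Four apron rails, 86 mm thick and 101 mm tall, run between adjacent legs with their top edges flush with the underside of the top and their outer faces flush with the legs' outer faces.

B is a four-legged stool. The seat is a 284×273×24 mm slab whose top surface is at z = 399 mm; four square legs, each 30×30 mm in cross-section, run from the floor (z = 0) to the underside of the seat, each flush with a corner of the seat.

The stool is on top of the table, centred.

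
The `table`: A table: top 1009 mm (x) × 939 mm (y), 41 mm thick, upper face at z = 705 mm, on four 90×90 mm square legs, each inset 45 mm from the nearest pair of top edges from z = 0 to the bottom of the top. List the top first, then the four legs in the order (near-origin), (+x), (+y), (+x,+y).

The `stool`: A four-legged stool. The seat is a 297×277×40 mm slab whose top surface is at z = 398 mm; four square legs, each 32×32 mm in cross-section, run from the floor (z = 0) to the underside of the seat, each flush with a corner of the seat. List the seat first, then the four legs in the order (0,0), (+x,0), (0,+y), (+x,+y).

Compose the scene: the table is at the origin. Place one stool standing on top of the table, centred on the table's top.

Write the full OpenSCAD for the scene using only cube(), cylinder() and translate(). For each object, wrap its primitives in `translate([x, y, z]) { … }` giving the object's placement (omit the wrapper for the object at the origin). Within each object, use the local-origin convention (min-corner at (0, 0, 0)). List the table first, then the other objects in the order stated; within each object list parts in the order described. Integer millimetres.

translate([0, 0, 664]) cube([1009, 939, 41]);
translate([45, 45, 0]) cube([90, 90, 664]);
translate([874, 45, 0]) cube([90, 90, 664]);
translate([45, 804, 0]) cube([90, 90, 664]);
translate([874, 804, 0]) cube([90, 90, 664]);
translate([356, 331, 705]) {
  translate([0, 0, 358]) cube([297, 277, 40]);
  cube([32, 32, 358]);
  translate([265, 0, 0]) cube([32, 32, 358]);
  translate([0, 245, 0]) cube([32, 32, 358]);
  translate([265, 245, 0]) cube([32, 32, 358]);
}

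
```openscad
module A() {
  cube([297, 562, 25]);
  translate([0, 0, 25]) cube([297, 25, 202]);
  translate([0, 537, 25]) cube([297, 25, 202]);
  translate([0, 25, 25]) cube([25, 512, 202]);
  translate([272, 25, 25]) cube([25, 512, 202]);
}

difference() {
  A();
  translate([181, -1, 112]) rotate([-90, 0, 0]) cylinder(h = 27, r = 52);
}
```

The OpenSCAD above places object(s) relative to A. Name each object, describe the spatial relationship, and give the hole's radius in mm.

The subtracted cylinder has r = 52 mm.

A is an open box. The open box has a circular hole through its front wall. The hole's radius is 52 mm.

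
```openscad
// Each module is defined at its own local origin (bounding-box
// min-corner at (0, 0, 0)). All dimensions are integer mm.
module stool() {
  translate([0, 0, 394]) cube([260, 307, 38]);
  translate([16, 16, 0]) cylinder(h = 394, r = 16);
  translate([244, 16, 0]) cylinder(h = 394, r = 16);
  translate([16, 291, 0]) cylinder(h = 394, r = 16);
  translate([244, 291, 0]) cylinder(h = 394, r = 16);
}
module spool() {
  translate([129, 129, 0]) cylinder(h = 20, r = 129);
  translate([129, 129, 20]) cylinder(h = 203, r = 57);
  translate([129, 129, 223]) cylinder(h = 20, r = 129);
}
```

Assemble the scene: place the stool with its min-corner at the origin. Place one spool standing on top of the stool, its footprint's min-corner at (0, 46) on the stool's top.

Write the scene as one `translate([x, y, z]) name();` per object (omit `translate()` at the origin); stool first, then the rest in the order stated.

stool();
translate([0, 46, 432]) spool();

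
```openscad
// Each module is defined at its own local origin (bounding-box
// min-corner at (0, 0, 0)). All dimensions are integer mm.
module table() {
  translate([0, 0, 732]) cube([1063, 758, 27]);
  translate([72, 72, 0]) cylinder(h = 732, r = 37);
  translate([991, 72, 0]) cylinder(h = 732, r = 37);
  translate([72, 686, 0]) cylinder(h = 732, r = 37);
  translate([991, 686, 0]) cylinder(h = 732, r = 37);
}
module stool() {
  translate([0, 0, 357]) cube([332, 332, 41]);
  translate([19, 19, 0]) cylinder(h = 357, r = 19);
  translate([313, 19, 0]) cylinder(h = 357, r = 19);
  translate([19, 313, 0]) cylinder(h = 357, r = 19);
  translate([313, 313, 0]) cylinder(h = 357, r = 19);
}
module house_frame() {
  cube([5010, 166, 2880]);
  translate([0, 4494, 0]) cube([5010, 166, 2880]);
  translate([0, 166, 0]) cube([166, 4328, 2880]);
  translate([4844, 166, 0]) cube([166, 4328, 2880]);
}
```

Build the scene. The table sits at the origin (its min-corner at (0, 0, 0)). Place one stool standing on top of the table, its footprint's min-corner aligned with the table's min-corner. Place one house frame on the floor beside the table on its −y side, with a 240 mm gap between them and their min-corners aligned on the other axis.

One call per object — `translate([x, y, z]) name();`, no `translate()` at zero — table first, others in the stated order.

table();
translate([0, 0, 759]) stool();
translate([0, -4900, 0]) house_frame();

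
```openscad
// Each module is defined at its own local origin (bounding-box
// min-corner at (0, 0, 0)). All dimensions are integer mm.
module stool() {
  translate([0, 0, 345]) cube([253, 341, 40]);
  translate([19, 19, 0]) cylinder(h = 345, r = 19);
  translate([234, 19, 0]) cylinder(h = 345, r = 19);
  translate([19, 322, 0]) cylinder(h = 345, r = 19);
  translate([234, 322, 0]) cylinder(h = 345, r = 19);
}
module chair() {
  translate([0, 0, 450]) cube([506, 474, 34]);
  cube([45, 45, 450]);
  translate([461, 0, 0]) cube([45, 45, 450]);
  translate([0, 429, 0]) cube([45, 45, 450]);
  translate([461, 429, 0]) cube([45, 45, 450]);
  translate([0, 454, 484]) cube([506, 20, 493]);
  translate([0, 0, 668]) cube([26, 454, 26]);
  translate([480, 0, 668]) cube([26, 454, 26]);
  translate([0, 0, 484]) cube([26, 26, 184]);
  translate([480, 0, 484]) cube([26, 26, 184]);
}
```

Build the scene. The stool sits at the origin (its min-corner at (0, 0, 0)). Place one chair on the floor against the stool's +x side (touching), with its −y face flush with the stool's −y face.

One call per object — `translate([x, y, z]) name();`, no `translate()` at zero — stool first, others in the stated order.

stool();
translate([253, 0, 0]) chair();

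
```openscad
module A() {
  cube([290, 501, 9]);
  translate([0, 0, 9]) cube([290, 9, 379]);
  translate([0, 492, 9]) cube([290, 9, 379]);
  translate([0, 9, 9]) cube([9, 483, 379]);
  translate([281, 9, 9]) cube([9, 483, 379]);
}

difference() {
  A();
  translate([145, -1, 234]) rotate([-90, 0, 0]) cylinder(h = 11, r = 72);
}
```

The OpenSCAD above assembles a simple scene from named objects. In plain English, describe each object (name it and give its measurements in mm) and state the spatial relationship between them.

A is an open-topped rectangular box: outside dimensions 290×501×388 mm, with a uniform wall and base thickness of 9 mm. The base is a full 290×501 slab on the floor; four walls sit on top of the base. The front and back walls (the −y and +y sides) span the full width; the two side walls fit between them.

The open box has a circular hole of radius 72 mm through its front wall, centred at (x = 145, z = 234).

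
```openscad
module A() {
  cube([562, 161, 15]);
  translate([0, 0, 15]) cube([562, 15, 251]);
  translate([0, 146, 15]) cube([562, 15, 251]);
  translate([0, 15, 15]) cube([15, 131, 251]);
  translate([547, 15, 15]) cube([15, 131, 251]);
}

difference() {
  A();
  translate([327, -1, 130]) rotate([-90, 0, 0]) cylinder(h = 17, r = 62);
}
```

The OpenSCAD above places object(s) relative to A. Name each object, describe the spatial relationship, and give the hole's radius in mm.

The subtracted cylinder has r = 62 mm.

A is an open box. The open box has a circular hole through its front wall. The hole's radius is 62 mm.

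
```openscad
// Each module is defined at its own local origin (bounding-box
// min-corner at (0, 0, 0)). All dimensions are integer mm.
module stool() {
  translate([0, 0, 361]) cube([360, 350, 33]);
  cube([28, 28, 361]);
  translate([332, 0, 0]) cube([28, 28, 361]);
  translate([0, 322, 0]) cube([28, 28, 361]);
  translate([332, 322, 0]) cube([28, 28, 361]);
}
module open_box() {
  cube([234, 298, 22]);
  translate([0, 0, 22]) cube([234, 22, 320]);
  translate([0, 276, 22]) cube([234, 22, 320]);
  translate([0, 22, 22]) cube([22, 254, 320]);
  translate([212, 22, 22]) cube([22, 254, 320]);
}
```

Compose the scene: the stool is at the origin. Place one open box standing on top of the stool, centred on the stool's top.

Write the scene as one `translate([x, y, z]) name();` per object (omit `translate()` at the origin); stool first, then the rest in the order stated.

stool();
translate([63, 26, 394]) open_box();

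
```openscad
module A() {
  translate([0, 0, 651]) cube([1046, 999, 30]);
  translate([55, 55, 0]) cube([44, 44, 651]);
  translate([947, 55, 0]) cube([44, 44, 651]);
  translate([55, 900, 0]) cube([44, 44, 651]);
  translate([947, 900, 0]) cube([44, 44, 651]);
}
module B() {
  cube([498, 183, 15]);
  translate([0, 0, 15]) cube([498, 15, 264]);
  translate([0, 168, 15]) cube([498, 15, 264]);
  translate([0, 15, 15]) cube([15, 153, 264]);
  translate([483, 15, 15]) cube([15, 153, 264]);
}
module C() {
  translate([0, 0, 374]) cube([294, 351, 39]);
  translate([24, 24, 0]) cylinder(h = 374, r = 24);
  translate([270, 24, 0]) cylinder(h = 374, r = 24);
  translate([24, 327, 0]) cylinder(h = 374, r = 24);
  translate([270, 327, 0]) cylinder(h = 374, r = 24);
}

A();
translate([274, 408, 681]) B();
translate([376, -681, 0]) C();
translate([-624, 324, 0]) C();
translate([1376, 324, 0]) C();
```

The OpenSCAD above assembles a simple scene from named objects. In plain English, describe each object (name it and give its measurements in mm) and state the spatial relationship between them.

A is a table with a 1046×999 mm rectangular top, 30 mm thick, top surface at z = 681 mm, supported by four 44×44 mm square legs, each inset 55 mm from the nearest pair of top edges, running from the floor.

B is an open storage box with external size 498×183×279 mm and wall thickness 15 mm (the base is also 15 mm thick). The base covers the whole footprint; the four walls stand on the base, with the y-facing walls full-width and the x-facing walls fitting between their inner faces.

C is a simple wooden stool: a rectangular seat 294 mm (x) by 351 mm (y), 39 mm thick, top face at z = 413 mm, on four round legs, each 48 mm in diameter. The legs rest on z = 0, each leg's axis is inset half a diameter from the nearest pair of seat edges (so the leg's bounding box is flush with the corner).

The open box is on top of the table, centred. Three stools sit around the table at the −y, −x, +x sides.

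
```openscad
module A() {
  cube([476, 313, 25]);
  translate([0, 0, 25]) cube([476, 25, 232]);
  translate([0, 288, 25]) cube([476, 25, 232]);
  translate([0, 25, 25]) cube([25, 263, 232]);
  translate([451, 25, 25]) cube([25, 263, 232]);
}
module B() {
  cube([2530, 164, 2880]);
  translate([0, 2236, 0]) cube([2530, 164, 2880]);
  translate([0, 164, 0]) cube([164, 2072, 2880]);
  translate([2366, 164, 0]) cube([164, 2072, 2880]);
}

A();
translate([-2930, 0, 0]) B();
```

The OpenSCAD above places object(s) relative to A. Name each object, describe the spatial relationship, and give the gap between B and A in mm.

The house frame's nearest face is 400 mm from the open box's −x face.

A is an open box. B is a house frame. The house frame is on the floor beside the open box on its −x side. The gap between the house frame and the open box is 400 mm.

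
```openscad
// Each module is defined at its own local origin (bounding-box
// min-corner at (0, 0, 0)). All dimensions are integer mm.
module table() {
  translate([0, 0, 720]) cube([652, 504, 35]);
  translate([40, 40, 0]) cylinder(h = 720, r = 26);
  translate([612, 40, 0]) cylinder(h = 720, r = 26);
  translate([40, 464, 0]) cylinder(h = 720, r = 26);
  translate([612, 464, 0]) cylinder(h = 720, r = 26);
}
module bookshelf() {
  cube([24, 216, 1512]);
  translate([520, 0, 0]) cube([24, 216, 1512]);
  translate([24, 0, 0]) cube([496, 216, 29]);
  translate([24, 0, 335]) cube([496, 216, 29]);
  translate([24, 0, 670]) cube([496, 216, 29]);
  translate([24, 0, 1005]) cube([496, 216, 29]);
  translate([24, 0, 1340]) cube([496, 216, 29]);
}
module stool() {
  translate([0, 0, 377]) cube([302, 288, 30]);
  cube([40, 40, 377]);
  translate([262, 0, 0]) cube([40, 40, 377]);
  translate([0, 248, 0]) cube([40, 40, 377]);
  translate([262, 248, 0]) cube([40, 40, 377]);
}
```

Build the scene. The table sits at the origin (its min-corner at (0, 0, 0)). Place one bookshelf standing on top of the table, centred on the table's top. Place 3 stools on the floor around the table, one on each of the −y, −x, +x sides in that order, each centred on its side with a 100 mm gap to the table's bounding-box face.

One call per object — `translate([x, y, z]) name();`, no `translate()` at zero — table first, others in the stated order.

table();
translate([54, 144, 755]) bookshelf();
translate([175, -388, 0]) stool();
translate([-402, 108, 0]) stool();
translate([752, 108, 0]) stool();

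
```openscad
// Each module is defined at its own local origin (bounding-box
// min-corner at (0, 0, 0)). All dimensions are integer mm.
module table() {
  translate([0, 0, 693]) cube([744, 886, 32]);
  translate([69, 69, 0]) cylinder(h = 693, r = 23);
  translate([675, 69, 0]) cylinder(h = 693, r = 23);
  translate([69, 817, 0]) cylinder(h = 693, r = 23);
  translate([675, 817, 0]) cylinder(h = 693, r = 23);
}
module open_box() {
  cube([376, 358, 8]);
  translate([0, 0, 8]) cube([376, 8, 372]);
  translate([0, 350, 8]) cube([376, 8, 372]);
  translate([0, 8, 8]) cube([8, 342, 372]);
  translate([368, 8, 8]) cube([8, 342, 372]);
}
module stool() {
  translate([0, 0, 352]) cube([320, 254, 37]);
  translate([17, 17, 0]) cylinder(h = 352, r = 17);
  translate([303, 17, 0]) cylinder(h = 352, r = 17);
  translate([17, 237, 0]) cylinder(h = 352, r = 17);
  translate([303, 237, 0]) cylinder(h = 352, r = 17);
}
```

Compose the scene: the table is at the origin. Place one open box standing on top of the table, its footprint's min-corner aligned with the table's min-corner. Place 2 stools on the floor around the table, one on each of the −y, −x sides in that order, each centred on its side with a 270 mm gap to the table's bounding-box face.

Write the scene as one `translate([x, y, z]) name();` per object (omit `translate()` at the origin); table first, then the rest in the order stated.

table();
translate([0, 0, 725]) open_box();
translate([212, -524, 0]) stool();
translate([-590, 316, 0]) stool();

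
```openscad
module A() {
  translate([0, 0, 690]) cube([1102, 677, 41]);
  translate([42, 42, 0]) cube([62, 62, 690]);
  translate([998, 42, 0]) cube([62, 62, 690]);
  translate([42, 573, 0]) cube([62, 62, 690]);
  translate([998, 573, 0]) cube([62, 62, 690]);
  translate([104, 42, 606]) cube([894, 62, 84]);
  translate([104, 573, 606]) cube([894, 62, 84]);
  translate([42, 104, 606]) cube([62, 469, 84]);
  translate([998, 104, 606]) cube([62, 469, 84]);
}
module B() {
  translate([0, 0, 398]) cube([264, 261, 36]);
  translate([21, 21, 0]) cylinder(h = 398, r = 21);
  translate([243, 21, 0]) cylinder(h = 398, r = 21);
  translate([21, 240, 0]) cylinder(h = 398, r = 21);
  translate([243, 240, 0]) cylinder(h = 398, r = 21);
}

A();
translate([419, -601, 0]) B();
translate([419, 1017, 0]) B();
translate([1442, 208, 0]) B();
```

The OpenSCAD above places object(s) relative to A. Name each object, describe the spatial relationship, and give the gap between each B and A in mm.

Each stool's nearest face is 340 mm from the table's bounding box.

A is a table. B is a stool. Three stools sit around the table at the −y, +y, +x sides. The gap between each stool and the table is 340 mm.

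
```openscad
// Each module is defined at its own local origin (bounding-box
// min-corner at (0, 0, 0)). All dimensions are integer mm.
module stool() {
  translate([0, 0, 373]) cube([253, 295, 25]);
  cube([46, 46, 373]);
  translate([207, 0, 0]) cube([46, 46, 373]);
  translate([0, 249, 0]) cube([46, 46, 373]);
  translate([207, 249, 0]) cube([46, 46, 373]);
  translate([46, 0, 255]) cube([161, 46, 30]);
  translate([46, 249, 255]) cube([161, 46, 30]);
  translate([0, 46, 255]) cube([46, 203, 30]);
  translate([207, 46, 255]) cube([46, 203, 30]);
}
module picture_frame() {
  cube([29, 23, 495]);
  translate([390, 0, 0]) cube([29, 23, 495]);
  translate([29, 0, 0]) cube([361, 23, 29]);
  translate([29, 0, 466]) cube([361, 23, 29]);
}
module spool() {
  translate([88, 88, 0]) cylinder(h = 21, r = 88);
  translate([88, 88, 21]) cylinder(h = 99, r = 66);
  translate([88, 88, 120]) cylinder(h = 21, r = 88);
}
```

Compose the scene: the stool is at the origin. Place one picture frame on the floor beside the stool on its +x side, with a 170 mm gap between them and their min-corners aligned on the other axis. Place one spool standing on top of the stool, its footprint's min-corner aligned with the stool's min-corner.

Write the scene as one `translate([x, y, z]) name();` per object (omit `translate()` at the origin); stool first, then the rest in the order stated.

stool();
translate([423, 0, 0]) picture_frame();
translate([0, 0, 398]) spool();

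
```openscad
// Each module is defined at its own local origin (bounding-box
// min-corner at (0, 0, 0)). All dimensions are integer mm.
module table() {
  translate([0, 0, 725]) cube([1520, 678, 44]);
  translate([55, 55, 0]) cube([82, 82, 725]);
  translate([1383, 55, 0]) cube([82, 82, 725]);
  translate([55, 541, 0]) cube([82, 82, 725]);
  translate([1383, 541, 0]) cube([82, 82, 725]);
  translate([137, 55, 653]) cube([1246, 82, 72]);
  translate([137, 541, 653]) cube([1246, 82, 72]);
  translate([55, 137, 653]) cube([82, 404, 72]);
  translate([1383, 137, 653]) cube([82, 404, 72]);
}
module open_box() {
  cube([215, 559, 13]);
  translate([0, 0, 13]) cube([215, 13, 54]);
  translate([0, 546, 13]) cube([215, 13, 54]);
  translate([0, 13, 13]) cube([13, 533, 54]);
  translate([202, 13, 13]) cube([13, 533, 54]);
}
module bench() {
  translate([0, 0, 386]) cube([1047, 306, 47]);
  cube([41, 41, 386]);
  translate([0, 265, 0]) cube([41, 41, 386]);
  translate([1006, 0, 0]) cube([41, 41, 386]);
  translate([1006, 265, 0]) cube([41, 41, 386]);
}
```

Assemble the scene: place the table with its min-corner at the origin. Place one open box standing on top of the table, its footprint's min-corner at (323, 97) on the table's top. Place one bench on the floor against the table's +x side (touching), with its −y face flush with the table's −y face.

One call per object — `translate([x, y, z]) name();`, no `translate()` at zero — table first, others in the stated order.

table();
translate([323, 97, 769]) open_box();
translate([1520, 0, 0]) bench();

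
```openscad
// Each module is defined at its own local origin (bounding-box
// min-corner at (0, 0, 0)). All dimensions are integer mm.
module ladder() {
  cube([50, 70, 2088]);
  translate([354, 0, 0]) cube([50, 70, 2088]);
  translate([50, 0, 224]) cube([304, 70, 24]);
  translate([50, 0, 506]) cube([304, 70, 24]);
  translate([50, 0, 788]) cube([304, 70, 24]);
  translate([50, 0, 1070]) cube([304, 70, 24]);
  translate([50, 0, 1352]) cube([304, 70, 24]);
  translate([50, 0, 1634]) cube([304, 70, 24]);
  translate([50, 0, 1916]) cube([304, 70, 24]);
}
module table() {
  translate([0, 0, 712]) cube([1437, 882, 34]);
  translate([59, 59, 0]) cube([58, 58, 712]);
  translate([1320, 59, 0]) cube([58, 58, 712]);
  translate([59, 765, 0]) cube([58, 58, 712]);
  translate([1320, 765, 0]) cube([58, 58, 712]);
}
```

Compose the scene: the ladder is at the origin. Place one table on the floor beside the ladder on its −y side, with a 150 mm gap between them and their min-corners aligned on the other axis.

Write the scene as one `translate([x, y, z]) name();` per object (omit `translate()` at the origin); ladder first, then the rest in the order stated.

ladder();
translate([0, -1032, 0]) table();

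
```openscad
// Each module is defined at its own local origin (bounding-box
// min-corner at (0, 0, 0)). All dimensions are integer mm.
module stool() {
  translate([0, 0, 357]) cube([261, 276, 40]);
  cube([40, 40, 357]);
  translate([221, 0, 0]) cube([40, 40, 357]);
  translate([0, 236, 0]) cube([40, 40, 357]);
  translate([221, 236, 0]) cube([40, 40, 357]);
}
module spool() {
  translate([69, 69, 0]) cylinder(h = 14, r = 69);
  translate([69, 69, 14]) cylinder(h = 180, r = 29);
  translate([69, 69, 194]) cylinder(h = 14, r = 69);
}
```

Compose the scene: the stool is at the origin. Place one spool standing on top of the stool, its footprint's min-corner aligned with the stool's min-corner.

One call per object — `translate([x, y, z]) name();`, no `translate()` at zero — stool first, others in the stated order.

stool();
translate([0, 0, 397]) spool();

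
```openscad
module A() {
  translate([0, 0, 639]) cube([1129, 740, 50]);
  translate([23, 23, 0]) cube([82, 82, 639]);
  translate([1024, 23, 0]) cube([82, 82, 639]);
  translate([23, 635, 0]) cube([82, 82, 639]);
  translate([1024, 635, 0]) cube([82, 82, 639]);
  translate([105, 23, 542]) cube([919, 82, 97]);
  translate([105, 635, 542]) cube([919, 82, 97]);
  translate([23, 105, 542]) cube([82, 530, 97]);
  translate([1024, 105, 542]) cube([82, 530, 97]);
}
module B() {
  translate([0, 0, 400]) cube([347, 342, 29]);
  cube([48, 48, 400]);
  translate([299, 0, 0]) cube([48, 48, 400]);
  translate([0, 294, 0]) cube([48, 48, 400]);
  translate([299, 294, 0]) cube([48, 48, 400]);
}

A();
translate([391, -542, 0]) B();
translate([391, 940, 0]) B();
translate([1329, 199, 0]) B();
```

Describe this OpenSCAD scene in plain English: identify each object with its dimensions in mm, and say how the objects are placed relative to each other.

A is a table with a 1129×740 mm rectangular top, 50 mm thick, top surface at z = 689 mm, supported by four 82×82 mm square legs, each inset 23 mm from the nearest pair of top edges, running from the floor. Four apron rails, 82 mm thick and 97 mm tall, run between adjacent legs with their top edges flush with the underside of the top and their outer faces flush with the legs' outer faces.

B is a four-legged stool. The seat is a 347×342×29 mm slab whose top surface is at z = 429 mm; four square legs, each 48×48 mm in cross-section, run from the floor (z = 0) to the underside of the seat, each flush with a corner of the seat.

Three stools sit around the table at the −y, +y, +x sides.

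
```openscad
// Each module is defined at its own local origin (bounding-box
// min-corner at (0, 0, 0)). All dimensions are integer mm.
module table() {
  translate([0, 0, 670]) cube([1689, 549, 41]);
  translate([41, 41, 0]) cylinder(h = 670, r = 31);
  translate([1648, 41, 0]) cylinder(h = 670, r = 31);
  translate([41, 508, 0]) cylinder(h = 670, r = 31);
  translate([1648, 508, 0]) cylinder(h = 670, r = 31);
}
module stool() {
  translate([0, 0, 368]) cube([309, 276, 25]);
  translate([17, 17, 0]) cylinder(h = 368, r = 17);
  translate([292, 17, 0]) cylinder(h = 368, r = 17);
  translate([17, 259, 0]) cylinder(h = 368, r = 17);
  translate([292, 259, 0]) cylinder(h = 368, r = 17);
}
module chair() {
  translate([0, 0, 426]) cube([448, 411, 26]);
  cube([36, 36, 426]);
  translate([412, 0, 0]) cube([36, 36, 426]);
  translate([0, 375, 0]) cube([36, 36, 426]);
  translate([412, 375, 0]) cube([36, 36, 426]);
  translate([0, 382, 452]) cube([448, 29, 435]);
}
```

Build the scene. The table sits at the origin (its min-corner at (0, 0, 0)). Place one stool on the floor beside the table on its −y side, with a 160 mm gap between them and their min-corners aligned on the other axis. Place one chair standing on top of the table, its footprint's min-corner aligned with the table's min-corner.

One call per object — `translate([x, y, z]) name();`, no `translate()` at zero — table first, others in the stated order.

table();
translate([0, -436, 0]) stool();
translate([0, 0, 711]) chair();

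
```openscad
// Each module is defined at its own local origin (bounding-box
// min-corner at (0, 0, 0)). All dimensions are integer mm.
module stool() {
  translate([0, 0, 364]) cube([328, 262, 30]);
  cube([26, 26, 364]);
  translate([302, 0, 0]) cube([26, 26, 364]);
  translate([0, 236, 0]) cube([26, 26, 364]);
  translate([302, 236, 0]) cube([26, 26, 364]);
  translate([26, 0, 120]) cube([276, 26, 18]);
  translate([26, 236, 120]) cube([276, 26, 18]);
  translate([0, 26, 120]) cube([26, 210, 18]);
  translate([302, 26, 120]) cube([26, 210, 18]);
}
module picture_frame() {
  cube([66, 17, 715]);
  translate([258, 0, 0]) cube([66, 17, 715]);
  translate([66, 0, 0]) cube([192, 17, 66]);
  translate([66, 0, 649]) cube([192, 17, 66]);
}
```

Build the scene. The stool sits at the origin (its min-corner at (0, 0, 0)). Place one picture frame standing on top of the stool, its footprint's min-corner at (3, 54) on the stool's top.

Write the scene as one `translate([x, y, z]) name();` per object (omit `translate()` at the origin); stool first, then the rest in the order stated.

stool();
translate([3, 54, 394]) picture_frame();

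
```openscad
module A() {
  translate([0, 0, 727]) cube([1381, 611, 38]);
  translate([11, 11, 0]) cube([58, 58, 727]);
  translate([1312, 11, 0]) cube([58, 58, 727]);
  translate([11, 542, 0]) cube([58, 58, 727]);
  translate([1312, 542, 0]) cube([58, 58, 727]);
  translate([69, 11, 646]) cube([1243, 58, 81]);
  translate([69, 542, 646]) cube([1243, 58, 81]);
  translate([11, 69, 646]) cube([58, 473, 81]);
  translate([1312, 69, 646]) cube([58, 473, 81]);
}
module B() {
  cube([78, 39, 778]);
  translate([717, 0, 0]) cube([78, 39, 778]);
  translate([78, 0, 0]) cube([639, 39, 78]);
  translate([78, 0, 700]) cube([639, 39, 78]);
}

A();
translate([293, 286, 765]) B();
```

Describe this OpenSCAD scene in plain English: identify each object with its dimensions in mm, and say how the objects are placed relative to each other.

A is a table: top 1381 mm (x) × 611 mm (y), 38 mm thick, upper face at z = 765 mm, on four 58×58 mm square legs, each inset 11 mm from the nearest pair of top edges, running from z = 0 to the bottom of the top. Four apron rails, 58 mm thick and 81 mm tall, run between adjacent legs with their top edges flush with the underside of the top and their outer faces flush with the legs' outer faces.

B is a picture frame with a 639×622 mm rectangular opening (x by z) and a uniform 78 mm border on every side. Frame depth is 39 mm along y. It is built from two vertical stiles running the full outside height and two horizontal rails spanning the gap between the stiles.

The picture frame is on top of the table, centred.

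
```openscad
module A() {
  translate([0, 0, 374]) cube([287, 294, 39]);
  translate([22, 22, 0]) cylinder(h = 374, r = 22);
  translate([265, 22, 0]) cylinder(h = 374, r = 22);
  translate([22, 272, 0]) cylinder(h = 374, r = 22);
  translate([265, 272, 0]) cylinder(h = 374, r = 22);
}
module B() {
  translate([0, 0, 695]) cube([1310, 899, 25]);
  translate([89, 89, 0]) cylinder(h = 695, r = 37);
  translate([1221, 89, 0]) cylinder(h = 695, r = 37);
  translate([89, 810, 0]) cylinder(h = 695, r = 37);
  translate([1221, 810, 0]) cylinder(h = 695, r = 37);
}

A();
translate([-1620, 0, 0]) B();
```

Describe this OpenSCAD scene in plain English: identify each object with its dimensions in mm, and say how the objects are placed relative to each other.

A is a four-legged stool. The seat is 287×294 mm, 39 mm thick, top at z = 413 mm. It stands on four round legs, each 44 mm in diameter, from z = 0 to the seat underside, each leg's axis is inset half a diameter from the nearest pair of seat edges (so the leg's bounding box is flush with the corner).

B is a rectangular dining table. The top is 1310×899×25 mm with its upper surface at z = 720 mm. It stands on four round legs of 74 mm diameter, each leg's bounding box inset 52 mm from the nearest pair of top edges, running from the floor to the underside of the top.

The table is on the floor beside the stool on its −x side.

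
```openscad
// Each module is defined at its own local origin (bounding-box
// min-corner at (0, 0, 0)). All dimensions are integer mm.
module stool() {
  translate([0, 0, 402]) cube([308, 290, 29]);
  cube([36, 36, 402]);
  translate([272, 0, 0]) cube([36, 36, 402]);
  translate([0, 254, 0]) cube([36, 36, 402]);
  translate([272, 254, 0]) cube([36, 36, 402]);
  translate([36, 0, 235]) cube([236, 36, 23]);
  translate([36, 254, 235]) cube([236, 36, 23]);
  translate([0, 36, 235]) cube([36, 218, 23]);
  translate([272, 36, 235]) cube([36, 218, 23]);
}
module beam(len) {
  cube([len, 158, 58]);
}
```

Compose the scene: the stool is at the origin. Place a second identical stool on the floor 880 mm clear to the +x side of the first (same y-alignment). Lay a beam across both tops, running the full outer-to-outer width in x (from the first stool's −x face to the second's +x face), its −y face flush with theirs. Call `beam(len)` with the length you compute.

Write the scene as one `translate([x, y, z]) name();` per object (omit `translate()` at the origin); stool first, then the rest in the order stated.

stool();
translate([1188, 0, 0]) stool();
translate([0, 0, 431]) beam(1496);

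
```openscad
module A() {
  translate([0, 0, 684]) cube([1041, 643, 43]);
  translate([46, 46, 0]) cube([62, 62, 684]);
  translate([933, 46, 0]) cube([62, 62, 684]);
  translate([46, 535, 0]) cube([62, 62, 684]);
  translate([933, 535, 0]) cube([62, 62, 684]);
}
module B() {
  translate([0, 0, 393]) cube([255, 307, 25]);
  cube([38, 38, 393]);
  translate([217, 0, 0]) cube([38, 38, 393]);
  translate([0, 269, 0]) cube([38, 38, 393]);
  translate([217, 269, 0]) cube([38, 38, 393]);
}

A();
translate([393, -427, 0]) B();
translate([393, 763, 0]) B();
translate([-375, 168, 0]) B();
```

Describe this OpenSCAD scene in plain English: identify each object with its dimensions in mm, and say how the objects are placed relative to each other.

A is a table: top 1041 mm (x) × 643 mm (y), 43 mm thick, upper face at z = 727 mm, on four 62×62 mm square legs, each inset 46 mm from the nearest pair of top edges, running from z = 0 to the bottom of the top.

B is a four-legged stool. The seat is a 255×307×25 mm slab whose top surface is at z = 418 mm; four square legs, each 38×38 mm in cross-section, run from the floor (z = 0) to the underside of the seat, each flush with a corner of the seat.

Three stools sit around the table at the −y, +y, −x sides.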